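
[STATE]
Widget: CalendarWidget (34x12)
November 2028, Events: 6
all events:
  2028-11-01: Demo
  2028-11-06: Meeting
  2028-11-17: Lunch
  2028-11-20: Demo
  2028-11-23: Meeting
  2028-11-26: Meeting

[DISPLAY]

          November 2028           
Mo Tu We Th Fr Sa Su              
       1*  2  3  4  5             
 6*  7  8  9 10 11 12             
13 14 15 16 17* 18 19             
20* 21 22 23* 24 25 26*           
27 28 29 30                       
                                  
                                  
                                  
                                  
                                  


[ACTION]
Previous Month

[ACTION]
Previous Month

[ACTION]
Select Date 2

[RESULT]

          September 2028          
Mo Tu We Th Fr Sa Su              
             1 [ 2]  3            
 4  5  6  7  8  9 10              
11 12 13 14 15 16 17              
18 19 20 21 22 23 24              
25 26 27 28 29 30                 
                                  
                                  
                                  
                                  
                                  


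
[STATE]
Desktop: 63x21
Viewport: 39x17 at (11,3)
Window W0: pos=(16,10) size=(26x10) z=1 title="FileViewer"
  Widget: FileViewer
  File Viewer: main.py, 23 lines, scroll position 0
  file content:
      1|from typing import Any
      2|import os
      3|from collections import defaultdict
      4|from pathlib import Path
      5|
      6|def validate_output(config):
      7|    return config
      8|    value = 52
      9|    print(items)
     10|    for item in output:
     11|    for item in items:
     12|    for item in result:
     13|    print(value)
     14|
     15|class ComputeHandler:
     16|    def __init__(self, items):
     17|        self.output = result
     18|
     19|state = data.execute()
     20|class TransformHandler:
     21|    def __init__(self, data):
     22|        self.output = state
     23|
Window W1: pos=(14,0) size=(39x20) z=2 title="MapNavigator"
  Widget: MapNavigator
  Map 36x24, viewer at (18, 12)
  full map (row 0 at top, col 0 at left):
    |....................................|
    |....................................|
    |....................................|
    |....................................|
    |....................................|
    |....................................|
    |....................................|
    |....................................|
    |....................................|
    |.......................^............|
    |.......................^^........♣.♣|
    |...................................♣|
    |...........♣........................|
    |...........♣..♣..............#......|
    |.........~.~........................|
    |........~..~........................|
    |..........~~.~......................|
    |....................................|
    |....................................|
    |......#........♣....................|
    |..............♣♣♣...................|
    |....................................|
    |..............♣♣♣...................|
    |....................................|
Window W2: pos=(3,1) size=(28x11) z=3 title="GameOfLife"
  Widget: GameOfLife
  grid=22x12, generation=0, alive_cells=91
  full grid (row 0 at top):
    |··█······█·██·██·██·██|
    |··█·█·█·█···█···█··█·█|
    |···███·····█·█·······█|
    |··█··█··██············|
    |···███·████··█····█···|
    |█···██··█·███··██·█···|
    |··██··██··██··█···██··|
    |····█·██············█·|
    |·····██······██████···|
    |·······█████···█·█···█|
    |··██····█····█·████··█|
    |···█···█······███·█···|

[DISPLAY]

───────────────────┨...................
                   ┃...................
·██············    ┃...................
████··█····█···    ┃...................
·█·███··██·█···    ┃...................
█··██··█···██··    ┃.......^...........
█············█·    ┃.......^^........♣.
······██████···    ┃...................
━━━━━━━━━━━━━━━━━━━┛..@................
   ┃...........♣..♣..............#.....
   ┃.........~.~.......................
   ┃........~..~.......................
   ┃..........~~.~.....................
   ┃...................................
   ┃...................................
   ┃......#........♣...................
   ┗━━━━━━━━━━━━━━━━━━━━━━━━━━━━━━━━━━━


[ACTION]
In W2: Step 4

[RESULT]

───────────────────┨...................
                   ┃...................
█············█·    ┃...................
█···········█··    ┃...................
·██·········██·    ┃...................
·········█·███·    ┃.......^...........
█···██·█··████·    ┃.......^^........♣.
█·██·····██····    ┃...................
━━━━━━━━━━━━━━━━━━━┛..@................
   ┃...........♣..♣..............#.....
   ┃.........~.~.......................
   ┃........~..~.......................
   ┃..........~~.~.....................
   ┃...................................
   ┃...................................
   ┃......#........♣...................
   ┗━━━━━━━━━━━━━━━━━━━━━━━━━━━━━━━━━━━


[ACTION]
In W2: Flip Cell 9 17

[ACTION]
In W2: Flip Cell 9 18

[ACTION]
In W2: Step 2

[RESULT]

───────────────────┨...................
                   ┃...................
···············    ┃...................
██·············    ┃...................
██·············    ┃...................
·█·············    ┃.......^...........
·█·██····█···█·    ┃.......^^........♣.
······█···█····    ┃...................
━━━━━━━━━━━━━━━━━━━┛..@................
   ┃...........♣..♣..............#.....
   ┃.........~.~.......................
   ┃........~..~.......................
   ┃..........~~.~.....................
   ┃...................................
   ┃...................................
   ┃......#........♣...................
   ┗━━━━━━━━━━━━━━━━━━━━━━━━━━━━━━━━━━━


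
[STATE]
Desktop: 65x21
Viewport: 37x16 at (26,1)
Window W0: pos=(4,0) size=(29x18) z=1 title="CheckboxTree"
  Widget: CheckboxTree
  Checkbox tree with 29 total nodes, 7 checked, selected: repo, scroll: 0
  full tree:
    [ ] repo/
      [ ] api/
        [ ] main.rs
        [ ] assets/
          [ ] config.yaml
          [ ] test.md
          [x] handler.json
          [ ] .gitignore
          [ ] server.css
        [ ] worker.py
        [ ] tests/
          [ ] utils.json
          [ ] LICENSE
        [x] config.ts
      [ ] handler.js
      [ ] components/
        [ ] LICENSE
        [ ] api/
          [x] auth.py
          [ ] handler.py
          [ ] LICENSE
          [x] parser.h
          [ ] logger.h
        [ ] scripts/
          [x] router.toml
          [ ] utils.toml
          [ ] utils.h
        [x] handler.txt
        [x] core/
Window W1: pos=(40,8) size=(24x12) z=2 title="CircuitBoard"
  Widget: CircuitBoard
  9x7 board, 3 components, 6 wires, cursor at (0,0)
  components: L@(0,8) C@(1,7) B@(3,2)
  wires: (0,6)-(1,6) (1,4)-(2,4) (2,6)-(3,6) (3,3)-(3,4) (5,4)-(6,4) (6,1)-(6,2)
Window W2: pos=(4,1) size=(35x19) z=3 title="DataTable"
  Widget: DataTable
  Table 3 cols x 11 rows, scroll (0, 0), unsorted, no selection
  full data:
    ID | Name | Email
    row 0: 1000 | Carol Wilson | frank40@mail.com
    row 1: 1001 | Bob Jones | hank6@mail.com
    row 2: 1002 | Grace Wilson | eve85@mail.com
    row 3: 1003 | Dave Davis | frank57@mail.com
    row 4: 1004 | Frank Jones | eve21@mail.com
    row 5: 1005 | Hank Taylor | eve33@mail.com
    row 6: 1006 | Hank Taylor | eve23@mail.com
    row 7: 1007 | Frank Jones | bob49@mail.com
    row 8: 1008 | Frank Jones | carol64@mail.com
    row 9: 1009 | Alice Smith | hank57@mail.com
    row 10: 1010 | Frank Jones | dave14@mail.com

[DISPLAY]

━━━━━━━━━━━━┓                        
            ┃                        
────────────┨                        
il          ┃                        
────────────┃                        
nk40@mail.co┃                        
k6@mail.com ┃                        
85@mail.com ┃ ┏━━━━━━━━━━━━━━━━━━━━━━
nk57@mail.co┃ ┃ CircuitBoard         
21@mail.com ┃ ┠──────────────────────
33@mail.com ┃ ┃   0 1 2 3 4 5 6 7 8  
23@mail.com ┃ ┃0  [.]                
49@mail.com ┃ ┃                      
ol64@mail.co┃ ┃1                   · 
k57@mail.com┃ ┃                    │ 
e14@mail.com┃ ┃2                   · 


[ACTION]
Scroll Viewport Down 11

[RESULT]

────────────┃                        
nk40@mail.co┃                        
k6@mail.com ┃                        
85@mail.com ┃ ┏━━━━━━━━━━━━━━━━━━━━━━
nk57@mail.co┃ ┃ CircuitBoard         
21@mail.com ┃ ┠──────────────────────
33@mail.com ┃ ┃   0 1 2 3 4 5 6 7 8  
23@mail.com ┃ ┃0  [.]                
49@mail.com ┃ ┃                      
ol64@mail.co┃ ┃1                   · 
k57@mail.com┃ ┃                    │ 
e14@mail.com┃ ┃2                   · 
            ┃ ┃                      
            ┃ ┃3           B   · ─ · 
━━━━━━━━━━━━┛ ┗━━━━━━━━━━━━━━━━━━━━━━
                                     


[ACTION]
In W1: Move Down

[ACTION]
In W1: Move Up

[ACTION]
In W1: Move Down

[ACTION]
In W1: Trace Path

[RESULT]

────────────┃                        
nk40@mail.co┃                        
k6@mail.com ┃                        
85@mail.com ┃ ┏━━━━━━━━━━━━━━━━━━━━━━
nk57@mail.co┃ ┃ CircuitBoard         
21@mail.com ┃ ┠──────────────────────
33@mail.com ┃ ┃   0 1 2 3 4 5 6 7 8  
23@mail.com ┃ ┃0                     
49@mail.com ┃ ┃                      
ol64@mail.co┃ ┃1  [.]              · 
k57@mail.com┃ ┃                    │ 
e14@mail.com┃ ┃2                   · 
            ┃ ┃                      
            ┃ ┃3           B   · ─ · 
━━━━━━━━━━━━┛ ┗━━━━━━━━━━━━━━━━━━━━━━
                                     


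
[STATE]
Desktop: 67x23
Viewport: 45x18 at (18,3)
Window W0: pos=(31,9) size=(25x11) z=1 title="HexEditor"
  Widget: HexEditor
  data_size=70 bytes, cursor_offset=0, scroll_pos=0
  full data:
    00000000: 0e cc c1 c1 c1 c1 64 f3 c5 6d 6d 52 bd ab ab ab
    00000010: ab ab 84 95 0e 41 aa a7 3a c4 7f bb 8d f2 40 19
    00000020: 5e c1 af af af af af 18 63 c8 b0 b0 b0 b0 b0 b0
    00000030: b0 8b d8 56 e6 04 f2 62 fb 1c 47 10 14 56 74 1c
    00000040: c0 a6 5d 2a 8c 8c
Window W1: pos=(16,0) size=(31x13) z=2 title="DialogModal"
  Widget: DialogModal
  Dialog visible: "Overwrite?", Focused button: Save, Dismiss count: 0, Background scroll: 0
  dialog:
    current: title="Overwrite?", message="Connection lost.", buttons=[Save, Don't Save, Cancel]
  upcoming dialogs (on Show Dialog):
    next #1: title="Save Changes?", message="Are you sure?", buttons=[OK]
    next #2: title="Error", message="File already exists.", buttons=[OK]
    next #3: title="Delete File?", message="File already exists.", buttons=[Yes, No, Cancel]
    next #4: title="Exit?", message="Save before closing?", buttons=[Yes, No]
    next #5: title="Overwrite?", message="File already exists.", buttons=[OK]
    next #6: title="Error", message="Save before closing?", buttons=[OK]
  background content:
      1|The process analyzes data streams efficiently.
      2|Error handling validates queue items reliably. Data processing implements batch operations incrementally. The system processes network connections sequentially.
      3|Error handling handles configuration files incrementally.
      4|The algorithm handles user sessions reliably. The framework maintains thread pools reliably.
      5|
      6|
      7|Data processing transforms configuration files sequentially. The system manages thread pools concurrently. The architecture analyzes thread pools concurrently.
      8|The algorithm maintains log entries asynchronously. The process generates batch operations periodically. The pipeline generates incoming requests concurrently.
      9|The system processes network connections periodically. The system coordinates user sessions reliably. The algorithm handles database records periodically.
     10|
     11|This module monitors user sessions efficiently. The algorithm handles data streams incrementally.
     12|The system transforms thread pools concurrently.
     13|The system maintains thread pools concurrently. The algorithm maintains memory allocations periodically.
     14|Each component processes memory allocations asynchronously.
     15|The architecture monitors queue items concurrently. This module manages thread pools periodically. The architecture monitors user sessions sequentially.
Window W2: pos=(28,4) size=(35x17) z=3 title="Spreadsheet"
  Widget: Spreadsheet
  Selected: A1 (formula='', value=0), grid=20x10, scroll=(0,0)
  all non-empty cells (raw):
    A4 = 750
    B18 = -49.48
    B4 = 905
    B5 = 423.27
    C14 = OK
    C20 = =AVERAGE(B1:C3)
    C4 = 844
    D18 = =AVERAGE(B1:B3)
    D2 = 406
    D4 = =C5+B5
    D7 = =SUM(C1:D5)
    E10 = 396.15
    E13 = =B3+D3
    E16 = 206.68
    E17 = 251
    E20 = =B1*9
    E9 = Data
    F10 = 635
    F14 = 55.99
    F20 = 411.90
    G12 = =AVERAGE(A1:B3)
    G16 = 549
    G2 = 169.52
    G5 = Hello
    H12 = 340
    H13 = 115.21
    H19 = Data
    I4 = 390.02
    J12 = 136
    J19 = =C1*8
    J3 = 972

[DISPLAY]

he process analyzes data str┃                
rror handl┏━━━━━━━━━━━━━━━━━━━━━━━━━━━━━━━━━┓
r┌────────┃ Spreadsheet                     ┃
h│       O┠─────────────────────────────────┨
 │    Conn┃A1:                              ┃
 │[Save]  ┃       A       B       C       D ┃
a└────────┃---------------------------------┃
he algorit┃  1      [0]       0       0     ┃
he system ┃  2        0       0       0     ┃
━━━━━━━━━━┃  3        0       0       0     ┃
          ┃  4      750     905     844  423┃
          ┃  5        0  423.27       0     ┃
          ┃  6        0       0       0     ┃
          ┃  7        0       0       0 1673┃
          ┃  8        0       0       0     ┃
          ┃  9        0       0       0     ┃
          ┃ 10        0       0       0     ┃
          ┗━━━━━━━━━━━━━━━━━━━━━━━━━━━━━━━━━┛


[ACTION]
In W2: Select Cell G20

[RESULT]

he process analyzes data str┃                
rror handl┏━━━━━━━━━━━━━━━━━━━━━━━━━━━━━━━━━┓
r┌────────┃ Spreadsheet                     ┃
h│       O┠─────────────────────────────────┨
 │    Conn┃G20:                             ┃
 │[Save]  ┃       A       B       C       D ┃
a└────────┃---------------------------------┃
he algorit┃  1        0       0       0     ┃
he system ┃  2        0       0       0     ┃
━━━━━━━━━━┃  3        0       0       0     ┃
          ┃  4      750     905     844  423┃
          ┃  5        0  423.27       0     ┃
          ┃  6        0       0       0     ┃
          ┃  7        0       0       0 1673┃
          ┃  8        0       0       0     ┃
          ┃  9        0       0       0     ┃
          ┃ 10        0       0       0     ┃
          ┗━━━━━━━━━━━━━━━━━━━━━━━━━━━━━━━━━┛


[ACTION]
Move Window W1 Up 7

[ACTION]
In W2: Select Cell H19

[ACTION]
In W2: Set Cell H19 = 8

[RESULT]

he process analyzes data str┃                
rror handl┏━━━━━━━━━━━━━━━━━━━━━━━━━━━━━━━━━┓
r┌────────┃ Spreadsheet                     ┃
h│       O┠─────────────────────────────────┨
 │    Conn┃H19: 8                           ┃
 │[Save]  ┃       A       B       C       D ┃
a└────────┃---------------------------------┃
he algorit┃  1        0       0       0     ┃
he system ┃  2        0       0       0     ┃
━━━━━━━━━━┃  3        0       0       0     ┃
          ┃  4      750     905     844  423┃
          ┃  5        0  423.27       0     ┃
          ┃  6        0       0       0     ┃
          ┃  7        0       0       0 1673┃
          ┃  8        0       0       0     ┃
          ┃  9        0       0       0     ┃
          ┃ 10        0       0       0     ┃
          ┗━━━━━━━━━━━━━━━━━━━━━━━━━━━━━━━━━┛


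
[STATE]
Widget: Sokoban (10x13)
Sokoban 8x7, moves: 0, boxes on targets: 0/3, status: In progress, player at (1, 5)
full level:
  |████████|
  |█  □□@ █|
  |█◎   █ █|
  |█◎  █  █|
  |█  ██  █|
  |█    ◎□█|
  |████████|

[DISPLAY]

████████  
█  □□@ █  
█◎   █ █  
█◎  █  █  
█  ██  █  
█    ◎□█  
████████  
Moves: 0  
          
          
          
          
          


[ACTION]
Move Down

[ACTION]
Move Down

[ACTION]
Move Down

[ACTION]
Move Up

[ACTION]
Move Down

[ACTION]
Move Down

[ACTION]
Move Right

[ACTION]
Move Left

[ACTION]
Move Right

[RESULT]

████████  
█  □□ @█  
█◎   █ █  
█◎  █  █  
█  ██  █  
█    ◎□█  
████████  
Moves: 3  
          
          
          
          
          


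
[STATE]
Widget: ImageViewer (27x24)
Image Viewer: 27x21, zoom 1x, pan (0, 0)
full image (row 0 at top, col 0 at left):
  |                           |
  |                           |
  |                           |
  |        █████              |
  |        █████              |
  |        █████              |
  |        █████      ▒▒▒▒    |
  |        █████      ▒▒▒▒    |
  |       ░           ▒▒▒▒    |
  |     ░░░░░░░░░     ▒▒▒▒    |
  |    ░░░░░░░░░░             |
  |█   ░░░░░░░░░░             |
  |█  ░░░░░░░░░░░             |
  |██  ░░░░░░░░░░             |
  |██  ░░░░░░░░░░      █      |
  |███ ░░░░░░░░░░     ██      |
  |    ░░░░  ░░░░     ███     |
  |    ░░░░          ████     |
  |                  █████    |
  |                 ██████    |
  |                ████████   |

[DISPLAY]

                           
                           
                           
        █████              
        █████              
        █████              
        █████      ▒▒▒▒    
        █████      ▒▒▒▒    
       ░           ▒▒▒▒    
     ░░░░░░░░░     ▒▒▒▒    
    ░░░░░░░░░░             
█   ░░░░░░░░░░             
█  ░░░░░░░░░░░             
██  ░░░░░░░░░░             
██  ░░░░░░░░░░      █      
███ ░░░░░░░░░░     ██      
    ░░░░  ░░░░     ███     
    ░░░░          ████     
                  █████    
                 ██████    
                ████████   
                           
                           
                           


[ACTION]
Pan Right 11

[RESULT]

                           
                           
                           
██                         
██                         
██                         
██      ▒▒▒▒               
██      ▒▒▒▒               
        ▒▒▒▒               
░░░     ▒▒▒▒               
░░░                        
░░░                        
░░░                        
░░░                        
░░░      █                 
░░░     ██                 
░░░     ███                
       ████                
       █████               
      ██████               
     ████████              
                           
                           
                           


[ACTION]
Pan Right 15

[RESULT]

                           
                           
                           
                           
                           
                           
                           
                           
                           
                           
                           
                           
                           
                           
                           
                           
                           
                           
                           
                           
                           
                           
                           
                           


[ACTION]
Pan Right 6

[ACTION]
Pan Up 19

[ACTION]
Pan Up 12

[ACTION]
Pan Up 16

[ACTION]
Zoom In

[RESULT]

                           
                           
                           
                           
                           
                           
                           
                           
                           
                           
                           
                           
      ▒▒▒▒▒▒▒▒             
      ▒▒▒▒▒▒▒▒             
      ▒▒▒▒▒▒▒▒             
      ▒▒▒▒▒▒▒▒             
      ▒▒▒▒▒▒▒▒             
      ▒▒▒▒▒▒▒▒             
      ▒▒▒▒▒▒▒▒             
      ▒▒▒▒▒▒▒▒             
                           
                           
                           
                           


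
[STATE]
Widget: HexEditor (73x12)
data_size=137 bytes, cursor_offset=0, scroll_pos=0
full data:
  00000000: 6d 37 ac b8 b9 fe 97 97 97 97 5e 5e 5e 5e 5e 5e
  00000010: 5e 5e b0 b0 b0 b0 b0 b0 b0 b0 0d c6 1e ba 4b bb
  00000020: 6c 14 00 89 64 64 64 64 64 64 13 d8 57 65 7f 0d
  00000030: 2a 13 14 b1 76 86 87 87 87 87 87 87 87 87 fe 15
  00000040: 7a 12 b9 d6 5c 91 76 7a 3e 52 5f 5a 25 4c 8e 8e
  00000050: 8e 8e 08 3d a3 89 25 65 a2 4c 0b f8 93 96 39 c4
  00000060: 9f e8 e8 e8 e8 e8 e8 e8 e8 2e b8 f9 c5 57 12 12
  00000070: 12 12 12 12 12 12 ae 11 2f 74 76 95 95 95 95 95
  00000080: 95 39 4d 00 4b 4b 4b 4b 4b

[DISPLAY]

00000000  6D 37 ac b8 b9 fe 97 97  97 97 5e 5e 5e 5e 5e 5e  |m7........^^
00000010  5e 5e b0 b0 b0 b0 b0 b0  b0 b0 0d c6 1e ba 4b bb  |^^..........
00000020  6c 14 00 89 64 64 64 64  64 64 13 d8 57 65 7f 0d  |l...dddddd..
00000030  2a 13 14 b1 76 86 87 87  87 87 87 87 87 87 fe 15  |*...v.......
00000040  7a 12 b9 d6 5c 91 76 7a  3e 52 5f 5a 25 4c 8e 8e  |z...\.vz>R_Z
00000050  8e 8e 08 3d a3 89 25 65  a2 4c 0b f8 93 96 39 c4  |...=..%e.L..
00000060  9f e8 e8 e8 e8 e8 e8 e8  e8 2e b8 f9 c5 57 12 12  |............
00000070  12 12 12 12 12 12 ae 11  2f 74 76 95 95 95 95 95  |......../tv.
00000080  95 39 4d 00 4b 4b 4b 4b  4b                       |.9M.KKKKK   
                                                                         
                                                                         
                                                                         


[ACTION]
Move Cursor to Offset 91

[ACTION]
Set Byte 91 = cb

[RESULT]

00000000  6d 37 ac b8 b9 fe 97 97  97 97 5e 5e 5e 5e 5e 5e  |m7........^^
00000010  5e 5e b0 b0 b0 b0 b0 b0  b0 b0 0d c6 1e ba 4b bb  |^^..........
00000020  6c 14 00 89 64 64 64 64  64 64 13 d8 57 65 7f 0d  |l...dddddd..
00000030  2a 13 14 b1 76 86 87 87  87 87 87 87 87 87 fe 15  |*...v.......
00000040  7a 12 b9 d6 5c 91 76 7a  3e 52 5f 5a 25 4c 8e 8e  |z...\.vz>R_Z
00000050  8e 8e 08 3d a3 89 25 65  a2 4c 0b CB 93 96 39 c4  |...=..%e.L..
00000060  9f e8 e8 e8 e8 e8 e8 e8  e8 2e b8 f9 c5 57 12 12  |............
00000070  12 12 12 12 12 12 ae 11  2f 74 76 95 95 95 95 95  |......../tv.
00000080  95 39 4d 00 4b 4b 4b 4b  4b                       |.9M.KKKKK   
                                                                         
                                                                         
                                                                         


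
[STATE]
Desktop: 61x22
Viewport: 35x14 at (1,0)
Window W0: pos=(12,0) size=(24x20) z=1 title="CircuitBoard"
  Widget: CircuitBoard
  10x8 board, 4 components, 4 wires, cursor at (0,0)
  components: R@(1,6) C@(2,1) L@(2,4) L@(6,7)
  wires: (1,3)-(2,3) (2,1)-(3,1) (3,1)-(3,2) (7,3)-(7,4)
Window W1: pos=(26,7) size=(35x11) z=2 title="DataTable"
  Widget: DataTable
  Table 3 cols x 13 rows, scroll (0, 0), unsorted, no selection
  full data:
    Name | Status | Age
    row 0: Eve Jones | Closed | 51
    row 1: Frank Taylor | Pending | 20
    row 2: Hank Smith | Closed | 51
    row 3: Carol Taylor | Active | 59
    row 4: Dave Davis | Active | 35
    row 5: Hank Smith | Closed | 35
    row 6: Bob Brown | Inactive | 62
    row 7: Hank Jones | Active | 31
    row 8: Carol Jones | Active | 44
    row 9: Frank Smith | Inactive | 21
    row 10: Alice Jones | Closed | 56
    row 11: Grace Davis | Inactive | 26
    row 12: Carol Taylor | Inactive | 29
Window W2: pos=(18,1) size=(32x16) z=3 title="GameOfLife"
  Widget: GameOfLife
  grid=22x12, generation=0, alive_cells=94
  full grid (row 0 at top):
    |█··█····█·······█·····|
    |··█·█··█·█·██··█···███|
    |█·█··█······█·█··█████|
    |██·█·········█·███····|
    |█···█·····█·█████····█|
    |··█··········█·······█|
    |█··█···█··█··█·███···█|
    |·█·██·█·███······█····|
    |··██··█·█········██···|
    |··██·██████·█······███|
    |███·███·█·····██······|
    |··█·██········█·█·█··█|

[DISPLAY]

           ┏━━━━━━━━━━━━━━━━━━━━━━┓
           ┃ Circ┏━━━━━━━━━━━━━━━━━
           ┠─────┃ GameOfLife      
           ┃   0 ┠─────────────────
           ┃0  [.┃Gen: 0           
           ┃     ┃█··█····█·······█
           ┃1    ┃··█·█··█·█·██··█·
           ┃     ┃█·█··█······█·█··
           ┃2    ┃██·█·········█·██
           ┃     ┃█···█·····█·█████
           ┃3    ┃··█··········█···
           ┃     ┃█··█···█··█··█·██
           ┃4    ┃·█·██·█·███······
           ┃     ┃··██··█·█········


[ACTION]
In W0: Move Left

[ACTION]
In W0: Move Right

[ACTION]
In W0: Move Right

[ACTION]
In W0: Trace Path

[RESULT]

           ┏━━━━━━━━━━━━━━━━━━━━━━┓
           ┃ Circ┏━━━━━━━━━━━━━━━━━
           ┠─────┃ GameOfLife      
           ┃   0 ┠─────────────────
           ┃0    ┃Gen: 0           
           ┃     ┃█··█····█·······█
           ┃1    ┃··█·█··█·█·██··█·
           ┃     ┃█·█··█······█·█··
           ┃2    ┃██·█·········█·██
           ┃     ┃█···█·····█·█████
           ┃3    ┃··█··········█···
           ┃     ┃█··█···█··█··█·██
           ┃4    ┃·█·██·█·███······
           ┃     ┃··██··█·█········


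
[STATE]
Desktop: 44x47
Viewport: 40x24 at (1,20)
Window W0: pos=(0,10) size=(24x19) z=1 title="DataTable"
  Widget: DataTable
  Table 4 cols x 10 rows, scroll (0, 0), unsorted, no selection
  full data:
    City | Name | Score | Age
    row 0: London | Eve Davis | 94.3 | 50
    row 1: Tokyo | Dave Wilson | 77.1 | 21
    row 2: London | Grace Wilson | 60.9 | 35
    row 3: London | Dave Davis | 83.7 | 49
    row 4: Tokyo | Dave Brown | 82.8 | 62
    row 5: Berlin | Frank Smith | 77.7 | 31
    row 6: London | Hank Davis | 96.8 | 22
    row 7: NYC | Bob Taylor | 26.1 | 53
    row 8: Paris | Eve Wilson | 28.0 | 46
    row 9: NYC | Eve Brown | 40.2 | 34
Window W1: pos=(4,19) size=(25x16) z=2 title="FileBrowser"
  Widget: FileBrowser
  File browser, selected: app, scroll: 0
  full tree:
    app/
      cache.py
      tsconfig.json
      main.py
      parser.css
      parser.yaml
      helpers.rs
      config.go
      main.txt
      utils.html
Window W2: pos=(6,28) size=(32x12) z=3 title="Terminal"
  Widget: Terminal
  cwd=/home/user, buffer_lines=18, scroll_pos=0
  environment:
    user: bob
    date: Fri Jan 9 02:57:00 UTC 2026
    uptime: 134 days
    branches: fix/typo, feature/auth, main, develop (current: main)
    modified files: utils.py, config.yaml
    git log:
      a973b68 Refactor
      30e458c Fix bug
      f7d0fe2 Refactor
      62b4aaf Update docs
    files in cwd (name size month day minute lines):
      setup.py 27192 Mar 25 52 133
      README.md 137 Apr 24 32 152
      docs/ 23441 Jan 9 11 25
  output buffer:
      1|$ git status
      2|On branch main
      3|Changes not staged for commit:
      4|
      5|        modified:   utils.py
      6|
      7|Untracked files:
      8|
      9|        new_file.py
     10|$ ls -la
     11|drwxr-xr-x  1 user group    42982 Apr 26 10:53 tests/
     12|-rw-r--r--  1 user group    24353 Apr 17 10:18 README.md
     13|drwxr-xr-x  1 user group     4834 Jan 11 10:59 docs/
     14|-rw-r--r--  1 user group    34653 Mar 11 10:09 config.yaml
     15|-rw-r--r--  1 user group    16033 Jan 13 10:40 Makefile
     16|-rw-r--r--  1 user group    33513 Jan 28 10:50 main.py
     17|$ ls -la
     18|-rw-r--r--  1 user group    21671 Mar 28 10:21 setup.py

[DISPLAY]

Ber┃ FileBrowser           ┃            
Lon┠───────────────────────┨            
NYC┃> [-] app/             ┃            
Par┃    cache.py           ┃            
NYC┃    tsconfig.json      ┃            
   ┃    main.py            ┃            
   ┃    parser.css         ┃            
   ┃    parser.yaml        ┃            
━━━┃ ┏━━━━━━━━━━━━━━━━━━━━━━━━━━━━━━┓   
   ┃ ┃ Terminal                     ┃   
   ┃ ┠──────────────────────────────┨   
   ┃ ┃$ git status                  ┃   
   ┃ ┃On branch main                ┃   
   ┃ ┃Changes not staged for commit:┃   
   ┗━┃                              ┃   
     ┃        modified:   utils.py  ┃   
     ┃                              ┃   
     ┃Untracked files:              ┃   
     ┃                              ┃   
     ┗━━━━━━━━━━━━━━━━━━━━━━━━━━━━━━┛   
                                        
                                        
                                        
                                        


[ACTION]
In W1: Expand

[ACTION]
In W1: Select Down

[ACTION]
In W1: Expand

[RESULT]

Ber┃ FileBrowser           ┃            
Lon┠───────────────────────┨            
NYC┃  [-] app/             ┃            
Par┃  > cache.py           ┃            
NYC┃    tsconfig.json      ┃            
   ┃    main.py            ┃            
   ┃    parser.css         ┃            
   ┃    parser.yaml        ┃            
━━━┃ ┏━━━━━━━━━━━━━━━━━━━━━━━━━━━━━━┓   
   ┃ ┃ Terminal                     ┃   
   ┃ ┠──────────────────────────────┨   
   ┃ ┃$ git status                  ┃   
   ┃ ┃On branch main                ┃   
   ┃ ┃Changes not staged for commit:┃   
   ┗━┃                              ┃   
     ┃        modified:   utils.py  ┃   
     ┃                              ┃   
     ┃Untracked files:              ┃   
     ┃                              ┃   
     ┗━━━━━━━━━━━━━━━━━━━━━━━━━━━━━━┛   
                                        
                                        
                                        
                                        


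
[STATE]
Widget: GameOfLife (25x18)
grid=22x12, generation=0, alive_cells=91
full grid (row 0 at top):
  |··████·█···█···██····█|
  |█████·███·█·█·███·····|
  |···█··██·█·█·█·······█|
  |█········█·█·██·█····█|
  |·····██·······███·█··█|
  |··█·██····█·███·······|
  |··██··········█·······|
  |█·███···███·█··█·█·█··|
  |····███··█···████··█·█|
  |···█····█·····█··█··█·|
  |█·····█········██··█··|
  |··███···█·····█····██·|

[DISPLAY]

Gen: 0                   
··████·█···█···██····█   
█████·███·█·█·███·····   
···█··██·█·█·█·······█   
█········█·█·██·█····█   
·····██·······███·█··█   
··█·██····█·███·······   
··██··········█·······   
█·███···███·█··█·█·█··   
····███··█···████··█·█   
···█····█·····█··█··█·   
█·····█········██··█··   
··███···█·····█····██·   
                         
                         
                         
                         
                         


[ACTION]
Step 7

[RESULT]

Gen: 7                   
····█·█··████████·····   
·······█·█······██····   
···█··█···█···········   
··██··████····█·······   
██······█··█··██······   
·██··█······█·█·██····   
·····█··█·████·███····   
········█·██·····██···   
████·█·█·······███····   
█··············█······   
·███··················   
···············█······   
                         
                         
                         
                         
                         


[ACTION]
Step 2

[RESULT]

Gen: 9                   
······█···██·····█····   
·····██··········█····   
·█·██·····██····█·····   
·█··███·█·█···██······   
█··█··········█·█·····   
███·····█·█··█··█·····   
█··█···██·██·███······   
█·██···█·█···█··███···   
█·█··█·█······█████···   
█··█············█·····   
·███··················   
·██···················   
                         
                         
                         
                         
                         


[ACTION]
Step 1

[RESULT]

Gen: 10                  
·····██···············   
····███·········██····   
··██···█·███···██·····   
██···█···███··█·█·····   
█··███·█·····██·█·····   
█·██···██·████··█·····   
█··█···█··██·█·█······   
█·███··█·██·██····█···   
█·█·█·█·█·····█···█···   
█··██···········█·····   
█··█··················   
·█·█··················   
                         
                         
                         
                         
                         


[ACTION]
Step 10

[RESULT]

Gen: 20                  
······················   
······················   
······················   
······█···██··········   
·····█··█·███·········   
·····█·████·█··██·····   
······███·█··█········   
·········██··█········   
██········█·██········   
█····█·····██·········   
█·█···█···············   
·███·█················   
                         
                         
                         
                         
                         


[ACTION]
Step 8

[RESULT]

Gen: 28                  
······················   
······················   
······················   
·····██···············   
····██················   
···█··················   
···█·█····███·········   
····█·····█·█·········   
·········███··········   
······················   
············██········   
···········██·········   
                         
                         
                         
                         
                         
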